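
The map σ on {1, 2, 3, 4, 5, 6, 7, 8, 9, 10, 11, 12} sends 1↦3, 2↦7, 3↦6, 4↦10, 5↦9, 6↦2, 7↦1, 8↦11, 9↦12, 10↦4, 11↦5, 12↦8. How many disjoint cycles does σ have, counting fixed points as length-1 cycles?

Cycle decomposition: (1 3 6 2 7) (4 10) (5 9 12 8 11).
3 cycles.

3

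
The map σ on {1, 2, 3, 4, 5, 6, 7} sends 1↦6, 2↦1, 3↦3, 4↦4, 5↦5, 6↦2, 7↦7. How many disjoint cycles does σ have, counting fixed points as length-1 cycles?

5

Cycle decomposition: (1 6 2) (3) (4) (5) (7).
5 cycles.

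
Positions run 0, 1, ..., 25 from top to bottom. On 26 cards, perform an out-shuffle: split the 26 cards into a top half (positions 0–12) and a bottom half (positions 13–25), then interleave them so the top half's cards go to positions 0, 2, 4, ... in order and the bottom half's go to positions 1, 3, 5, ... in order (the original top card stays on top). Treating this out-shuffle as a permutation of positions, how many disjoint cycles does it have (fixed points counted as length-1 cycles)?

4

Trace each unvisited position around until it returns:
(0) (1 2 4 8 16 7 ... len 20) (5 10 20 15) (25)
4 cycles in total.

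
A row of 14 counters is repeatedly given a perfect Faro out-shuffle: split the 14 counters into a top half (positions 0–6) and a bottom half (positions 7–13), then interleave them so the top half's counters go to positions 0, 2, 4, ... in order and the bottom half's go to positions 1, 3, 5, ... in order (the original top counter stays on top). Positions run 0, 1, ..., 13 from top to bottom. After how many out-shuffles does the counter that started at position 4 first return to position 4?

Follow position 4 under repeated out-shuffles:
4 → 8 → 3 → 6 → 12 → 11 → 9 → 5 → 10 → 7 → 1 → 2 → 4
It first returns after 12 out-shuffles.

12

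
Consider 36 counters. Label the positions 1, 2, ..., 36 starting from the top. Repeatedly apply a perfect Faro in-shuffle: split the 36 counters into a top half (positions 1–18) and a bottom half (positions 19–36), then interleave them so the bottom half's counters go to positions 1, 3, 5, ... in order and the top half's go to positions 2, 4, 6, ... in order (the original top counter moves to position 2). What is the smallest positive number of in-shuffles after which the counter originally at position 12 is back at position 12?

Follow position 12 under repeated in-shuffles:
12 → 24 → 11 → 22 → 7 → 14 → 28 → 19 → ... → 12 (length 36)
It first returns after 36 in-shuffles.

36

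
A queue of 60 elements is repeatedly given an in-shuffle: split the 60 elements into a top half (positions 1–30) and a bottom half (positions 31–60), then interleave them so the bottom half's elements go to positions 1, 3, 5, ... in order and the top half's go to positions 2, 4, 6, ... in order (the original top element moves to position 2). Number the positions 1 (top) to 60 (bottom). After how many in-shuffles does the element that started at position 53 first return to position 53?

Follow position 53 under repeated in-shuffles:
53 → 45 → 29 → 58 → 55 → 49 → 37 → 13 → ... → 53 (length 60)
It first returns after 60 in-shuffles.

60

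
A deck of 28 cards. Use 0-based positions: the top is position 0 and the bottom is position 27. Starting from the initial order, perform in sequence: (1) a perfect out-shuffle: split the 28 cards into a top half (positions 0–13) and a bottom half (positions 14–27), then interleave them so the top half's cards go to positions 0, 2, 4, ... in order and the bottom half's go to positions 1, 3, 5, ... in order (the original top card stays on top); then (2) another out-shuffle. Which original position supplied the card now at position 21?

Undo the operations in reverse order, starting from position 21:
  undo op 2 (out-shuffle, from bottom half): 21 ← 24
  undo op 1 (out-shuffle, from top half): 24 ← 12
So the card at position 21 came from original position 12.

12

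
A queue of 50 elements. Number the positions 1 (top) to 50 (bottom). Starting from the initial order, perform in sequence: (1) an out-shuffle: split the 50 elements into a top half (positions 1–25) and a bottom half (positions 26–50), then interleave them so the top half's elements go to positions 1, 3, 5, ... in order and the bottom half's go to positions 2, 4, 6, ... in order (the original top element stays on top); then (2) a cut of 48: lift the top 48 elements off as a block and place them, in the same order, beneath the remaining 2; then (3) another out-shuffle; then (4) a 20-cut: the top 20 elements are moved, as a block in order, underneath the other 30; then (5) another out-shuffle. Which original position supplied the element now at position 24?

26

Undo the operations in reverse order, starting from position 24:
  undo op 5 (out-shuffle, from bottom half): 24 ← 37
  undo op 4 (cut 20): 37 ← 7
  undo op 3 (out-shuffle, from top half): 7 ← 4
  undo op 2 (cut 48): 4 ← 2
  undo op 1 (out-shuffle, from bottom half): 2 ← 26
So the element at position 24 came from original position 26.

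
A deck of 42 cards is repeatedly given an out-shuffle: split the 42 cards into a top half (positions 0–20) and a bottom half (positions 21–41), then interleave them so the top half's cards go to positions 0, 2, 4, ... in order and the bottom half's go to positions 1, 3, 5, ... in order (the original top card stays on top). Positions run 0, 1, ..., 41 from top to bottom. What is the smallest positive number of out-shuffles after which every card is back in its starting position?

20

The out-shuffle permutes the 42 positions with cycle lengths [1, 1, 20, 20].
Every card is home exactly when every cycle has completed a whole number of laps, i.e. after lcm(1, 20) = 20 out-shuffles.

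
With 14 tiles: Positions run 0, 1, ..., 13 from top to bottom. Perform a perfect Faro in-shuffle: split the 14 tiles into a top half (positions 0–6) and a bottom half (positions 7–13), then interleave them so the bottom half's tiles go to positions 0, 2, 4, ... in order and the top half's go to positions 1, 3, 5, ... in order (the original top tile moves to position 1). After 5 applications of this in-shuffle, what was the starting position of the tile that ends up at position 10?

Work backwards from position 10, undoing one in-shuffle at a time:
10 ← 12 ← 13 ← 6 ← 10 ← 12
So the tile now at position 10 started at position 12.

12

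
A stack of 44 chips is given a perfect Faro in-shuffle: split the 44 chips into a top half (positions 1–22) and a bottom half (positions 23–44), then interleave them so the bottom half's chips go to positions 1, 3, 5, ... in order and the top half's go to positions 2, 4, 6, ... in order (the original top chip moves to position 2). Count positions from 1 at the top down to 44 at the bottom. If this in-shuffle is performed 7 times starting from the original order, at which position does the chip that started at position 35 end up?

25

Track the chip's position through each in-shuffle:
35 → 25 → 5 → 10 → 20 → 40 → 35 → 25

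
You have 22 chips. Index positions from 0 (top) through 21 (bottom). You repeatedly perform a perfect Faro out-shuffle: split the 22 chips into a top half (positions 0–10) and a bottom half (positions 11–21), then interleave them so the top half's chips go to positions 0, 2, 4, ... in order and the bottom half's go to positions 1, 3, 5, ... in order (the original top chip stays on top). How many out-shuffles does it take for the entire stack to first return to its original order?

The out-shuffle permutes the 22 positions with cycle lengths [1, 1, 2, 3, 3, 6, 6].
Every chip is home exactly when every cycle has completed a whole number of laps, i.e. after lcm(1, 2, 3, 6) = 6 out-shuffles.

6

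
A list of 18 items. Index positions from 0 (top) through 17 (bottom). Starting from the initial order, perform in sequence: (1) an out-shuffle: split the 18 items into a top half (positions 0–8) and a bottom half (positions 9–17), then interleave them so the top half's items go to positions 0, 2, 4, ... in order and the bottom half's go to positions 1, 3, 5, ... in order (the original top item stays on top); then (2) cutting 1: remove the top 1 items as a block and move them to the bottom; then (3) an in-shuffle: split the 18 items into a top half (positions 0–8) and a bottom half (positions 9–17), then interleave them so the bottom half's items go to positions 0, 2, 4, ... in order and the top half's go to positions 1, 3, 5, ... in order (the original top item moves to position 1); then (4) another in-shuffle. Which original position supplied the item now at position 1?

5

Undo the operations in reverse order, starting from position 1:
  undo op 4 (in-shuffle, from top half): 1 ← 0
  undo op 3 (in-shuffle, from bottom half): 0 ← 9
  undo op 2 (cut 1): 9 ← 10
  undo op 1 (out-shuffle, from top half): 10 ← 5
So the item at position 1 came from original position 5.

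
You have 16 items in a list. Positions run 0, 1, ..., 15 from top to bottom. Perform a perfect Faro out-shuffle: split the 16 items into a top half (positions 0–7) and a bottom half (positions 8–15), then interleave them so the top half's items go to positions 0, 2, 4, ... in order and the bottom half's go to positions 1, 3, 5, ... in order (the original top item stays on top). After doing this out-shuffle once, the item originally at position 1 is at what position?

2

Track the item's position through each out-shuffle:
1 → 2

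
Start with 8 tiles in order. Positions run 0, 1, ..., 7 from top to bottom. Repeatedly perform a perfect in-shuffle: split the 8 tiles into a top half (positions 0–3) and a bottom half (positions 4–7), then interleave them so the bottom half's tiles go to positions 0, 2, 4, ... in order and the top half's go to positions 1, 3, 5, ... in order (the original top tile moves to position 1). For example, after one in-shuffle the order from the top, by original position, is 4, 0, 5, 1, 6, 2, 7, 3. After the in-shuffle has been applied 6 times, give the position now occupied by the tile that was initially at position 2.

Track the tile's position through each in-shuffle:
2 → 5 → 2 → 5 → 2 → 5 → 2

2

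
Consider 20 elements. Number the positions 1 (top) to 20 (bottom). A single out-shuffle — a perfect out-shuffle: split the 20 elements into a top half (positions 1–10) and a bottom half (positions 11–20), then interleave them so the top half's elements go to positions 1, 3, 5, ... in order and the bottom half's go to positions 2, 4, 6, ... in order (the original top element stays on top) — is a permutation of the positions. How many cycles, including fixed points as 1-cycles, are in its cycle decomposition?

Trace each unvisited position around until it returns:
(1) (2 3 5 9 17 14 ... len 18) (20)
3 cycles in total.

3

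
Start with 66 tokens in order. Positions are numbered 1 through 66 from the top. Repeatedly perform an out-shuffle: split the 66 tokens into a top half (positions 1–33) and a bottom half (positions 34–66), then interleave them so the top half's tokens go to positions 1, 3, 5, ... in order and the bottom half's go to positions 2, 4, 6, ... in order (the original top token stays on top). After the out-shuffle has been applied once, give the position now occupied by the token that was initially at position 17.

33

Track the token's position through each out-shuffle:
17 → 33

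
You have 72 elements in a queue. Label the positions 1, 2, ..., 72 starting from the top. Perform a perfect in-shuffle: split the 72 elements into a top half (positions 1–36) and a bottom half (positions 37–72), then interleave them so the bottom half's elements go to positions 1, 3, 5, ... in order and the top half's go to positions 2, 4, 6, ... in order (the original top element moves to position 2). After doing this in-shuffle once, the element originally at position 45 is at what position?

17

Track the element's position through each in-shuffle:
45 → 17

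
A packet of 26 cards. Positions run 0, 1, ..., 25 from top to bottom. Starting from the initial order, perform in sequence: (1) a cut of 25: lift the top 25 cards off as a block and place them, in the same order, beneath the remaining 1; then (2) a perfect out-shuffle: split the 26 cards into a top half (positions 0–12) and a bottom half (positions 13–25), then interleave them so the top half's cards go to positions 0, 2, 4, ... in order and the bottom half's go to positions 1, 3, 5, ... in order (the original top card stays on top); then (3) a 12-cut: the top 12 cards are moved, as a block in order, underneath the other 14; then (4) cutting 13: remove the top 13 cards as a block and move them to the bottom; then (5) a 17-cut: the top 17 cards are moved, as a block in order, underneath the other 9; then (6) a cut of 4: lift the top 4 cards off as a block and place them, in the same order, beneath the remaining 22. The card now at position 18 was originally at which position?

5

Undo the operations in reverse order, starting from position 18:
  undo op 6 (cut 4): 18 ← 22
  undo op 5 (cut 17): 22 ← 13
  undo op 4 (cut 13): 13 ← 0
  undo op 3 (cut 12): 0 ← 12
  undo op 2 (out-shuffle, from top half): 12 ← 6
  undo op 1 (cut 25): 6 ← 5
So the card at position 18 came from original position 5.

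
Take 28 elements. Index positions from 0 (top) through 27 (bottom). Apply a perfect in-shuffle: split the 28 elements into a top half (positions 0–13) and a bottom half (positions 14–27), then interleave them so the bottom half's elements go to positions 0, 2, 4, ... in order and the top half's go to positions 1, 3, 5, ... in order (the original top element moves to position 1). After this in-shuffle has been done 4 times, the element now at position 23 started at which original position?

15

Work backwards from position 23, undoing one in-shuffle at a time:
23 ← 11 ← 5 ← 2 ← 15
So the element now at position 23 started at position 15.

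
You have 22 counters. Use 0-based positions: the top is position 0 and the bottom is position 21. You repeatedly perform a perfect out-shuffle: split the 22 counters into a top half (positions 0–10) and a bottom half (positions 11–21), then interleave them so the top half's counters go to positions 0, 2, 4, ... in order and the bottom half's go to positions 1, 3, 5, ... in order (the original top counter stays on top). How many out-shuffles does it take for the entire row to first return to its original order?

The out-shuffle permutes the 22 positions with cycle lengths [1, 1, 2, 3, 3, 6, 6].
Every counter is home exactly when every cycle has completed a whole number of laps, i.e. after lcm(1, 2, 3, 6) = 6 out-shuffles.

6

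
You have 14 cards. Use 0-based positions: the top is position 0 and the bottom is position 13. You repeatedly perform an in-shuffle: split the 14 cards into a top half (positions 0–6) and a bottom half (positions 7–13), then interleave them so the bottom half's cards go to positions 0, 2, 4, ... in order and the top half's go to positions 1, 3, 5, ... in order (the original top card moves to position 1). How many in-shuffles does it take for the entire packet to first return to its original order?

The in-shuffle permutes the 14 positions with cycle lengths [2, 4, 4, 4].
Every card is home exactly when every cycle has completed a whole number of laps, i.e. after lcm(2, 4) = 4 in-shuffles.

4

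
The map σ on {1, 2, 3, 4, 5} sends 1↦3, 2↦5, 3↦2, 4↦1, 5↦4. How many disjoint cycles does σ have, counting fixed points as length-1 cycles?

1

Cycle decomposition: (1 3 2 5 4).
1 cycle.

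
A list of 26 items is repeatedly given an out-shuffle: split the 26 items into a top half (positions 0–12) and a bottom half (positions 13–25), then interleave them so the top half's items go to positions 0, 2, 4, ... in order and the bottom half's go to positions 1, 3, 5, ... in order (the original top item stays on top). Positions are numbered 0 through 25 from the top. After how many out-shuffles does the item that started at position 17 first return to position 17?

20

Follow position 17 under repeated out-shuffles:
17 → 9 → 18 → 11 → 22 → 19 → 13 → 1 → 2 → 4 → 8 → 16 → 7 → 14 → 3 → 6 → 12 → 24 → 23 → 21 → 17
It first returns after 20 out-shuffles.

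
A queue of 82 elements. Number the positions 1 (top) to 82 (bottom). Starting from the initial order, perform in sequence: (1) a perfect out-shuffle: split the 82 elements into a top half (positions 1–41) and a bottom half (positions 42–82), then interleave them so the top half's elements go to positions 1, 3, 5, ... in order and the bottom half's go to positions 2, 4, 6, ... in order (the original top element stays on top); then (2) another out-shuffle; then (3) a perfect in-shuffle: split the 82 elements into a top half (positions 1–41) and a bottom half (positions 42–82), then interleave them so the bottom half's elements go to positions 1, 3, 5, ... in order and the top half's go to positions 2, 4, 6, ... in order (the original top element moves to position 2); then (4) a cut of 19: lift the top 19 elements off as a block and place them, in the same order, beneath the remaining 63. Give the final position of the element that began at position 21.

Track the element from position 21 forward through each operation:
  after op 1 (out-shuffle): 21 → 41
  after op 2 (out-shuffle): 41 → 81
  after op 3 (in-shuffle): 81 → 79
  after op 4 (cut 19): 79 → 60

60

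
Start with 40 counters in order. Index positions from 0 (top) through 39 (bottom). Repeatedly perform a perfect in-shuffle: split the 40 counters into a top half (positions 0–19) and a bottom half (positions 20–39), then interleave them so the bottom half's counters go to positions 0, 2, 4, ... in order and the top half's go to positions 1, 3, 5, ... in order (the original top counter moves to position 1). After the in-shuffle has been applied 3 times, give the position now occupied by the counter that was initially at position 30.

1

Track the counter's position through each in-shuffle:
30 → 20 → 0 → 1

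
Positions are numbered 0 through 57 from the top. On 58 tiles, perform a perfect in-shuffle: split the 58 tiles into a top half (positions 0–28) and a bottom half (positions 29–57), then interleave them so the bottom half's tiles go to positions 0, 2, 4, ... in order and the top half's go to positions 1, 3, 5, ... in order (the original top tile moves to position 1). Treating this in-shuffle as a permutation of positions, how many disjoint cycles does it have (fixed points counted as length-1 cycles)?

1

Trace each unvisited position around until it returns:
(0 1 3 7 15 31 ... len 58)
1 cycle in total.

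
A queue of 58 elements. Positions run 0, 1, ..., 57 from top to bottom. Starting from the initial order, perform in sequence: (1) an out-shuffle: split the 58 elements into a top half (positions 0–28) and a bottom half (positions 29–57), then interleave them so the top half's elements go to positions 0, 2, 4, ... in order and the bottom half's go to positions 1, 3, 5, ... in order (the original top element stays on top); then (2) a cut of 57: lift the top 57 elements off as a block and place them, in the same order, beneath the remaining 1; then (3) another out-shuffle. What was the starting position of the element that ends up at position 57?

28

Undo the operations in reverse order, starting from position 57:
  undo op 3 (out-shuffle, from bottom half): 57 ← 57
  undo op 2 (cut 57): 57 ← 56
  undo op 1 (out-shuffle, from top half): 56 ← 28
So the element at position 57 came from original position 28.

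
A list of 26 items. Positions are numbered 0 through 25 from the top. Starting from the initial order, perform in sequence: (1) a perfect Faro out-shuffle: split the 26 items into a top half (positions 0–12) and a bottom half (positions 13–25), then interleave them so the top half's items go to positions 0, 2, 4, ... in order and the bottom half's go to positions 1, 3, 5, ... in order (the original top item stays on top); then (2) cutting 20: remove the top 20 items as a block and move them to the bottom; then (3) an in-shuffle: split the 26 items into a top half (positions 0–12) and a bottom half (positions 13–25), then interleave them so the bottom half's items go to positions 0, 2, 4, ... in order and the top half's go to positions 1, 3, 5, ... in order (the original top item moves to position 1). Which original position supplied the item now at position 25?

3

Undo the operations in reverse order, starting from position 25:
  undo op 3 (in-shuffle, from top half): 25 ← 12
  undo op 2 (cut 20): 12 ← 6
  undo op 1 (out-shuffle, from top half): 6 ← 3
So the item at position 25 came from original position 3.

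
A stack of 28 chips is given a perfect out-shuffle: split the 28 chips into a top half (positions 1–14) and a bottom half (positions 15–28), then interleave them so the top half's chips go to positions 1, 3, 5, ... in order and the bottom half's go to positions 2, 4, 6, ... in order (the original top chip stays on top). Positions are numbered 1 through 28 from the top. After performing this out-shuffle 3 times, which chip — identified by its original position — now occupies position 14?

6

Work backwards from position 14, undoing one out-shuffle at a time:
14 ← 21 ← 11 ← 6
So the chip now at position 14 started at position 6.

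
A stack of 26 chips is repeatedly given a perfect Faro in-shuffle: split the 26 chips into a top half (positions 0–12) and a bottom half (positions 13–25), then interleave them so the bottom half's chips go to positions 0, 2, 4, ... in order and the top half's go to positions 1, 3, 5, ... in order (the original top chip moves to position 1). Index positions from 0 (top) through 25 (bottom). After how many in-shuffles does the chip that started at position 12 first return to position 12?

18

Follow position 12 under repeated in-shuffles:
12 → 25 → 24 → 22 → 18 → 10 → 21 → 16 → 6 → 13 → 0 → 1 → 3 → 7 → 15 → 4 → 9 → 19 → 12
It first returns after 18 in-shuffles.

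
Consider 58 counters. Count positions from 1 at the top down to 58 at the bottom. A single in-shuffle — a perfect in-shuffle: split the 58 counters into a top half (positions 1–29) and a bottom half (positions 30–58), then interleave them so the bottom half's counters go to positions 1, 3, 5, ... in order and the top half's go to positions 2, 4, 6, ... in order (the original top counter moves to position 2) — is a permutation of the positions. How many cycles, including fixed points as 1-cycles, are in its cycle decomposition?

Trace each unvisited position around until it returns:
(1 2 4 8 16 32 ... len 58)
1 cycle in total.

1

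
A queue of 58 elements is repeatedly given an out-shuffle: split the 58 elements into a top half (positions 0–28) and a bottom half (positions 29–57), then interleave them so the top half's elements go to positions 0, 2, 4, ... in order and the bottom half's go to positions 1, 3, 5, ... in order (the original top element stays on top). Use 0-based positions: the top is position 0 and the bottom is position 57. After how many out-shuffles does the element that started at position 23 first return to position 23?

Follow position 23 under repeated out-shuffles:
23 → 46 → 35 → 13 → 26 → 52 → 47 → 37 → 17 → 34 → 11 → 22 → 44 → 31 → 5 → 10 → 20 → 40 → 23
It first returns after 18 out-shuffles.

18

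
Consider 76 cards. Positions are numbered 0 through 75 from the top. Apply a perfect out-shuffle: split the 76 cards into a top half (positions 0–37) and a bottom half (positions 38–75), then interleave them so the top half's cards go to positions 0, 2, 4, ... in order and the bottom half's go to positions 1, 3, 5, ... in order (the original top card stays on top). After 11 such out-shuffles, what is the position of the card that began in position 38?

49

Track the card's position through each out-shuffle:
38 → 1 → 2 → 4 → 8 → 16 → 32 → 64 → 53 → 31 → 62 → 49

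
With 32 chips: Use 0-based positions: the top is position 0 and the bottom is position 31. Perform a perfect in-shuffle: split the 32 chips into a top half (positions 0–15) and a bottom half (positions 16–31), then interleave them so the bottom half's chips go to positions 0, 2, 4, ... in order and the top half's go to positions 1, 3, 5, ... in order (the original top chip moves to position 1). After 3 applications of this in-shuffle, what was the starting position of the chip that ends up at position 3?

16

Work backwards from position 3, undoing one in-shuffle at a time:
3 ← 1 ← 0 ← 16
So the chip now at position 3 started at position 16.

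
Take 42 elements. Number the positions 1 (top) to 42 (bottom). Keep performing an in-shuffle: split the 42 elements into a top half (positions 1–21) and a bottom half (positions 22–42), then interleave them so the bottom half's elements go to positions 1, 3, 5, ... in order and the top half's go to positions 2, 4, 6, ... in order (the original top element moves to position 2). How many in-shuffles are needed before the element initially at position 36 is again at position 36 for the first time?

Follow position 36 under repeated in-shuffles:
36 → 29 → 15 → 30 → 17 → 34 → 25 → 7 → 14 → 28 → 13 → 26 → 9 → 18 → 36
It first returns after 14 in-shuffles.

14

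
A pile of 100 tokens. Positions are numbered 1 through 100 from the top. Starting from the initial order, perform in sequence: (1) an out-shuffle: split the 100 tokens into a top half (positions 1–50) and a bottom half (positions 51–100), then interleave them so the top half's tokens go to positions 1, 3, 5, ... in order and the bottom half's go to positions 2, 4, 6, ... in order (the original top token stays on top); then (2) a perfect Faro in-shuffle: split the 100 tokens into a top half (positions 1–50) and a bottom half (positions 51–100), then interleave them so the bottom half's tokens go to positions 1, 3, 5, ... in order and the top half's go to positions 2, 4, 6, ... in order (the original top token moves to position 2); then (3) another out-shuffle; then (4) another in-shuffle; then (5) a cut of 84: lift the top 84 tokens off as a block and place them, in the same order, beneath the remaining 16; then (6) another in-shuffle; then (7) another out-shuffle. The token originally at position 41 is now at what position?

Track the token from position 41 forward through each operation:
  after op 1 (out-shuffle): 41 → 81
  after op 2 (in-shuffle): 81 → 61
  after op 3 (out-shuffle): 61 → 22
  after op 4 (in-shuffle): 22 → 44
  after op 5 (cut 84): 44 → 60
  after op 6 (in-shuffle): 60 → 19
  after op 7 (out-shuffle): 19 → 37

37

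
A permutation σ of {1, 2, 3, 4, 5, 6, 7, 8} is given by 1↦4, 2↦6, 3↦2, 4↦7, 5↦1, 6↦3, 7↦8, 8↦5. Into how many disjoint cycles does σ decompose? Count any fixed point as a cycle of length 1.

2

Cycle decomposition: (1 4 7 8 5) (2 6 3).
2 cycles.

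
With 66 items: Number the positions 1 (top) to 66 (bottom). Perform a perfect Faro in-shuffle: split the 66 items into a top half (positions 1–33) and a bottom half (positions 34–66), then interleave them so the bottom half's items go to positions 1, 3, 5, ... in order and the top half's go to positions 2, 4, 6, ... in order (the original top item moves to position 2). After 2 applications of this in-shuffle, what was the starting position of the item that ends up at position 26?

Work backwards from position 26, undoing one in-shuffle at a time:
26 ← 13 ← 40
So the item now at position 26 started at position 40.

40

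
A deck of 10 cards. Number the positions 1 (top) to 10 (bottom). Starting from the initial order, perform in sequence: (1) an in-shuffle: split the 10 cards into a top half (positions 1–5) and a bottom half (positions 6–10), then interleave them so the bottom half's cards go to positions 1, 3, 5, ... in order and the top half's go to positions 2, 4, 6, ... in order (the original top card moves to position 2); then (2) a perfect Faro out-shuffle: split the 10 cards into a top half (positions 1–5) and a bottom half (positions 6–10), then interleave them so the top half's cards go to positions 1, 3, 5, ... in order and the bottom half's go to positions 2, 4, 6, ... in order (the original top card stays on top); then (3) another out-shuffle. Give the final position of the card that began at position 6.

Track the card from position 6 forward through each operation:
  after op 1 (in-shuffle): 6 → 1
  after op 2 (out-shuffle): 1 → 1
  after op 3 (out-shuffle): 1 → 1

1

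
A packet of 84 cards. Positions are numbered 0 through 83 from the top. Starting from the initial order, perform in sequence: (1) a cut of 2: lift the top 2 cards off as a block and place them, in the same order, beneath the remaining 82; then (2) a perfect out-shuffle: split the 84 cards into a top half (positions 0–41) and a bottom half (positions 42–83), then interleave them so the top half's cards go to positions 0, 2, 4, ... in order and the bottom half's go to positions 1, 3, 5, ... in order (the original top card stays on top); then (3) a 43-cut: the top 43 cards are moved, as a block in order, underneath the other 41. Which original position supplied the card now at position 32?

Undo the operations in reverse order, starting from position 32:
  undo op 3 (cut 43): 32 ← 75
  undo op 2 (out-shuffle, from bottom half): 75 ← 79
  undo op 1 (cut 2): 79 ← 81
So the card at position 32 came from original position 81.

81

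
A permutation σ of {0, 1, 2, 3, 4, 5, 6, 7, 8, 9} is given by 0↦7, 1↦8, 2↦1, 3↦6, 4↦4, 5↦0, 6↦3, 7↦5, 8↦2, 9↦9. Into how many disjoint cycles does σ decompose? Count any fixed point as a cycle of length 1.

Cycle decomposition: (0 7 5) (1 8 2) (3 6) (4) (9).
5 cycles.

5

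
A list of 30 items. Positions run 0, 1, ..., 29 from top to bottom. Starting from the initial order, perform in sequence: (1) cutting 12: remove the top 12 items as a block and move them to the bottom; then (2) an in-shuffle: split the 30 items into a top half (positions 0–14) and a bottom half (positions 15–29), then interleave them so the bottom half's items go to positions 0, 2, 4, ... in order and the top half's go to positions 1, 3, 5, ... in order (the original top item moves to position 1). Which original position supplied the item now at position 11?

17

Undo the operations in reverse order, starting from position 11:
  undo op 2 (in-shuffle, from top half): 11 ← 5
  undo op 1 (cut 12): 5 ← 17
So the item at position 11 came from original position 17.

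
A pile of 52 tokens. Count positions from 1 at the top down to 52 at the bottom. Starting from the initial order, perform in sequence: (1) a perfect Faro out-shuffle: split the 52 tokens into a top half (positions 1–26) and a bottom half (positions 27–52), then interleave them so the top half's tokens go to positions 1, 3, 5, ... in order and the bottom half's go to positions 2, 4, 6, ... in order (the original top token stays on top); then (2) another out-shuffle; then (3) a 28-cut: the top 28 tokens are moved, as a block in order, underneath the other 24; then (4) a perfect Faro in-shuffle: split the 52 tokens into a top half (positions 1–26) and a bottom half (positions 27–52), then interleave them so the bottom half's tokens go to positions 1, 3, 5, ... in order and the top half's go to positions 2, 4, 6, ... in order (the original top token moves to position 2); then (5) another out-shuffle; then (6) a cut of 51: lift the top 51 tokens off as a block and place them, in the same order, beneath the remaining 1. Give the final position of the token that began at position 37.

9

Track the token from position 37 forward through each operation:
  after op 1 (out-shuffle): 37 → 22
  after op 2 (out-shuffle): 22 → 43
  after op 3 (cut 28): 43 → 15
  after op 4 (in-shuffle): 15 → 30
  after op 5 (out-shuffle): 30 → 8
  after op 6 (cut 51): 8 → 9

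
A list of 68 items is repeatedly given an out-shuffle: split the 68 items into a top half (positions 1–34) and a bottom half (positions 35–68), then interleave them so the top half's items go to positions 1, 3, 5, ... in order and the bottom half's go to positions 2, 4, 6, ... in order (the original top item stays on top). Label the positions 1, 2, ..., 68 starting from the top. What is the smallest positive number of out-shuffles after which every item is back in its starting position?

66

The out-shuffle permutes the 68 positions with cycle lengths [1, 1, 66].
Every item is home exactly when every cycle has completed a whole number of laps, i.e. after lcm(1, 66) = 66 out-shuffles.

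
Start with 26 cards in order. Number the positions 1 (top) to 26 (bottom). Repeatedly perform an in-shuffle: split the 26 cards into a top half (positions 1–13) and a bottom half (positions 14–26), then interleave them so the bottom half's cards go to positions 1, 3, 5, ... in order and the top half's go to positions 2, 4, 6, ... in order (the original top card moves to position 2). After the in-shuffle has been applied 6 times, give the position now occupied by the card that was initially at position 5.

Track the card's position through each in-shuffle:
5 → 10 → 20 → 13 → 26 → 25 → 23

23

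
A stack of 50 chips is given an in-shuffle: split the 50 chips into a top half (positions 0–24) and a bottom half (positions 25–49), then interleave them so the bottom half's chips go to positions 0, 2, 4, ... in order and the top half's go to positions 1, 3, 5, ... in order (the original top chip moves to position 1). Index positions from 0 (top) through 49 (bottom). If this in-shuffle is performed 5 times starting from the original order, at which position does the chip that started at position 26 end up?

47

Track the chip's position through each in-shuffle:
26 → 2 → 5 → 11 → 23 → 47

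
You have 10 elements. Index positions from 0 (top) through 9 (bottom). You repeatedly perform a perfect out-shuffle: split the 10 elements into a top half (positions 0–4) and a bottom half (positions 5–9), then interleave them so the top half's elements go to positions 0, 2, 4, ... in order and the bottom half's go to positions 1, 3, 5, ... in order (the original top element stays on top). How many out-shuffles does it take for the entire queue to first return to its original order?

6

The out-shuffle permutes the 10 positions with cycle lengths [1, 1, 2, 6].
Every element is home exactly when every cycle has completed a whole number of laps, i.e. after lcm(1, 2, 6) = 6 out-shuffles.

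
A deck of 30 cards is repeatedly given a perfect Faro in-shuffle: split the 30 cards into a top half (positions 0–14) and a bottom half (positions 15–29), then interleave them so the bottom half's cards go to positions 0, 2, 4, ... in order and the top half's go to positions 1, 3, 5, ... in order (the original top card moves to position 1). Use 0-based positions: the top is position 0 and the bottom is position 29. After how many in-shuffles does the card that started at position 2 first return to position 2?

Follow position 2 under repeated in-shuffles:
2 → 5 → 11 → 23 → 16 → 2
It first returns after 5 in-shuffles.

5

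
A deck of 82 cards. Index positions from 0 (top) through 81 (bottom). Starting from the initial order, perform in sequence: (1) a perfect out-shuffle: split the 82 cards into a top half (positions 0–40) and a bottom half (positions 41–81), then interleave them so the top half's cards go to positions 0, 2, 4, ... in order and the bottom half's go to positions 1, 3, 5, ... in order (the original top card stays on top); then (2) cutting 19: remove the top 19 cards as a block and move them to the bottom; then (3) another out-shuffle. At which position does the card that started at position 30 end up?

Track the card from position 30 forward through each operation:
  after op 1 (out-shuffle): 30 → 60
  after op 2 (cut 19): 60 → 41
  after op 3 (out-shuffle): 41 → 1

1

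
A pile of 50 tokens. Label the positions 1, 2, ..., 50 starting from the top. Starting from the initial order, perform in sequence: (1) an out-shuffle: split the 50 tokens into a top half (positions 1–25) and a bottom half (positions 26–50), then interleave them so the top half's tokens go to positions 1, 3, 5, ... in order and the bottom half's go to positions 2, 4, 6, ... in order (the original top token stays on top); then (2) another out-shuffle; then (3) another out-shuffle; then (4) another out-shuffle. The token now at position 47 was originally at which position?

Undo the operations in reverse order, starting from position 47:
  undo op 4 (out-shuffle, from top half): 47 ← 24
  undo op 3 (out-shuffle, from bottom half): 24 ← 37
  undo op 2 (out-shuffle, from top half): 37 ← 19
  undo op 1 (out-shuffle, from top half): 19 ← 10
So the token at position 47 came from original position 10.

10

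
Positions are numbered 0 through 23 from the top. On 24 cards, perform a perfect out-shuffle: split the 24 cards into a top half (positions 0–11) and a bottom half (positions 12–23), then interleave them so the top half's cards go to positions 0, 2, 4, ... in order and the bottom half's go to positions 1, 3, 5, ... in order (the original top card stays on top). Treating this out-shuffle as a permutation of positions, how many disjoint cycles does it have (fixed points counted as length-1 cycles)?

Trace each unvisited position around until it returns:
(0) (1 2 4 8 16 9 ... len 11) (5 10 20 17 11 22 ... len 11) (23)
4 cycles in total.

4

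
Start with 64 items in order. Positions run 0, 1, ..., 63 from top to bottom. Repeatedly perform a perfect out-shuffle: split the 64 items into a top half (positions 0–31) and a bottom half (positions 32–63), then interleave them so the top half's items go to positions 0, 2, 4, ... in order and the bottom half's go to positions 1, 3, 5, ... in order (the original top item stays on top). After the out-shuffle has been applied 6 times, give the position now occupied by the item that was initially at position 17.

Track the item's position through each out-shuffle:
17 → 34 → 5 → 10 → 20 → 40 → 17

17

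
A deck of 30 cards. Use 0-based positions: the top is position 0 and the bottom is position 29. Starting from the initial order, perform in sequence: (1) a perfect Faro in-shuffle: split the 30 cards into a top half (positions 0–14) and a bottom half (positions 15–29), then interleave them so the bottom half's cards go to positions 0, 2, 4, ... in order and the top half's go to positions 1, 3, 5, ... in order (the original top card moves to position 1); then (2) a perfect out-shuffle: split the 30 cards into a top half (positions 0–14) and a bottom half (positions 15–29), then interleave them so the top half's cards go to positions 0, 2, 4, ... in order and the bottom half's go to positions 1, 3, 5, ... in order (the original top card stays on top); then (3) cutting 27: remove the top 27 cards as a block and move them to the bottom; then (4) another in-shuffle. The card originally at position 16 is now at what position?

15

Track the card from position 16 forward through each operation:
  after op 1 (in-shuffle): 16 → 2
  after op 2 (out-shuffle): 2 → 4
  after op 3 (cut 27): 4 → 7
  after op 4 (in-shuffle): 7 → 15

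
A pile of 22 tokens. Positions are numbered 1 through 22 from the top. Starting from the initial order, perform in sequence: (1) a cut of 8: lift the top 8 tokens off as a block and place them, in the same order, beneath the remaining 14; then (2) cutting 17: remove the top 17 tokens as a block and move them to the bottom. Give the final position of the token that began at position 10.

7

Track the token from position 10 forward through each operation:
  after op 1 (cut 8): 10 → 2
  after op 2 (cut 17): 2 → 7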